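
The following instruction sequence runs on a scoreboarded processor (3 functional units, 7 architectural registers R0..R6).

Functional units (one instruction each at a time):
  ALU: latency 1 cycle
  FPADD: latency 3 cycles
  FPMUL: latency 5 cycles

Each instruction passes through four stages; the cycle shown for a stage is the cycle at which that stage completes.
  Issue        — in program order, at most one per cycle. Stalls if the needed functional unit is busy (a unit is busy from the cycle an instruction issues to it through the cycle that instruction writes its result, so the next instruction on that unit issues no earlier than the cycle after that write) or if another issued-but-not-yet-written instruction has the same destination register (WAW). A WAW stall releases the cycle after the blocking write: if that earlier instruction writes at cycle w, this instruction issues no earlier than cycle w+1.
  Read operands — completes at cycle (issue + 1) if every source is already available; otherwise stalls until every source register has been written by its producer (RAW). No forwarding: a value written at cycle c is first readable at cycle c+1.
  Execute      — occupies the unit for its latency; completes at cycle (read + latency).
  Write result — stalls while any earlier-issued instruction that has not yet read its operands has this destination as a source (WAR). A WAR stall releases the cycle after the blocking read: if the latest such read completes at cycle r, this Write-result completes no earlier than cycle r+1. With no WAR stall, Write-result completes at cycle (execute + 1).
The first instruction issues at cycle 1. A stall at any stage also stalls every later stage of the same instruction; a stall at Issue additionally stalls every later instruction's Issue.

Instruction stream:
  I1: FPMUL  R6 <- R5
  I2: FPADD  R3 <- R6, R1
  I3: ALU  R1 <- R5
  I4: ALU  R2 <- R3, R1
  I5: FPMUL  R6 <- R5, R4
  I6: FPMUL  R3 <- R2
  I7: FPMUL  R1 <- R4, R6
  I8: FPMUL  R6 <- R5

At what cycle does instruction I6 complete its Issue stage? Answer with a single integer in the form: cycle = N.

cycle = 20

cycle 1: issue I1 (FPMUL)
cycle 2: I1 read-ops · issue I2 (FPADD)
cycle 3: issue I3 (ALU)
cycle 4: I3 read-ops
cycle 5: I3 finished on ALU
cycle 7: I1 finished on FPMUL
cycle 8: I1→R6
cycle 9: I2 read-ops
cycle 10: I3→R1
cycle 11: issue I4 (ALU)
cycle 12: I2 finished on FPADD · issue I5 (FPMUL)
cycle 13: I2→R3 · I5 read-ops
cycle 14: I4 read-ops
cycle 15: I4 finished on ALU
cycle 16: I4→R2
cycle 18: I5 finished on FPMUL
cycle 19: I5→R6
cycle 20: issue I6 (FPMUL)
cycle 21: I6 read-ops
cycle 26: I6 finished on FPMUL
cycle 27: I6→R3
cycle 28: issue I7 (FPMUL)
cycle 29: I7 read-ops
cycle 34: I7 finished on FPMUL
cycle 35: I7→R1
cycle 36: issue I8 (FPMUL)
cycle 37: I8 read-ops
cycle 42: I8 finished on FPMUL
cycle 43: I8→R6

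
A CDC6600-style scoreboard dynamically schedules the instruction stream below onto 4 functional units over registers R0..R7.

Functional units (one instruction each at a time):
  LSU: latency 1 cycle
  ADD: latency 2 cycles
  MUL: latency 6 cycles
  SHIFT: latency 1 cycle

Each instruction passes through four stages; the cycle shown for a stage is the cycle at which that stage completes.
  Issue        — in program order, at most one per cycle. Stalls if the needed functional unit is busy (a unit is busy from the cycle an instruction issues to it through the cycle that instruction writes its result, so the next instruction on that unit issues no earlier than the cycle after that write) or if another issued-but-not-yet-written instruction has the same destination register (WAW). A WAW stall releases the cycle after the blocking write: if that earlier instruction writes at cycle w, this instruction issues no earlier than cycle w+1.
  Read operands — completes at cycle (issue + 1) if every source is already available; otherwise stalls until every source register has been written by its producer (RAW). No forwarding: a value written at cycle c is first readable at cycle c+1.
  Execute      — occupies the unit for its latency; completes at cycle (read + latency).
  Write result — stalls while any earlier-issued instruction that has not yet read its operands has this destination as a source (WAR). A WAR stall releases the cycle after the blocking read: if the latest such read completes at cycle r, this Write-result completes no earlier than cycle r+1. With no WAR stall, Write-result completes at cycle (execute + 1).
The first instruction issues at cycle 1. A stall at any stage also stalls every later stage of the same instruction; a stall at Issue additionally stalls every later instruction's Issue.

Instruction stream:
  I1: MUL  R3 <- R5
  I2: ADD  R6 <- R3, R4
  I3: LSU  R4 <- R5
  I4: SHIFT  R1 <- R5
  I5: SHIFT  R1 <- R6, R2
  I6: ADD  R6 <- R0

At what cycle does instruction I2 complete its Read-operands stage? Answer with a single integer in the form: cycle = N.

c1: I1 dispatched to MUL
c2: I1 operands ready | I2 dispatched to ADD
c3: I3 dispatched to LSU
c4: I3 operands ready | I4 dispatched to SHIFT
c5: I3 complete | I4 operands ready
c6: I4 complete
c7: R1←I4
c8: I1 complete | I5 dispatched to SHIFT
c9: R3←I1
c10: I2 operands ready
c11: R4←I3
c12: I2 complete
c13: R6←I2
c14: I5 operands ready | I6 dispatched to ADD
c15: I5 complete | I6 operands ready
c16: R1←I5
c17: I6 complete
c18: R6←I6

cycle = 10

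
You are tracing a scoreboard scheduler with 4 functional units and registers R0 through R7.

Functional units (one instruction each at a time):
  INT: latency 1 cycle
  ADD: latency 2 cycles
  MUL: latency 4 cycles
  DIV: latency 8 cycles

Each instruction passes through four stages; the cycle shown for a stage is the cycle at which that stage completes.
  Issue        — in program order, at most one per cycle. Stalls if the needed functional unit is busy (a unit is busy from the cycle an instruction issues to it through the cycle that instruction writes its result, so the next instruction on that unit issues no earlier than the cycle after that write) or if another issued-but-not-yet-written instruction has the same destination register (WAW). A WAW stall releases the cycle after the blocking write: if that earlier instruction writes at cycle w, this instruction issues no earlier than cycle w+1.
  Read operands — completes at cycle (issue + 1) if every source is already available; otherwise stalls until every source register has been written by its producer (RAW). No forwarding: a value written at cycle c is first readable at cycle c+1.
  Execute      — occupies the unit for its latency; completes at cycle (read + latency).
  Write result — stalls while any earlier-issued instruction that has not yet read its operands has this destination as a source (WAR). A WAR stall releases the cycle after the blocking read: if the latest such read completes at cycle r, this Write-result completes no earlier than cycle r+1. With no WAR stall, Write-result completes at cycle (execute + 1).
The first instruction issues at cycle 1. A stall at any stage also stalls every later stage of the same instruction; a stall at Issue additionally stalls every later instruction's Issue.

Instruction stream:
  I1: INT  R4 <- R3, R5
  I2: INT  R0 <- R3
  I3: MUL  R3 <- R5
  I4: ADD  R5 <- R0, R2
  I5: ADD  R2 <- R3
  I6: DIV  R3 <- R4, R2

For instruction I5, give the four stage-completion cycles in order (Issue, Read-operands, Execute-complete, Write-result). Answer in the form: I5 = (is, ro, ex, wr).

I1: IS=1 RO=2 EX=3 WR=4
I2: IS=5 RO=6 EX=7 WR=8  [struct: INT busy until I1 writes@4]
I3: IS=6 RO=7 EX=11 WR=12
I4: IS=7 RO=9 EX=11 WR=12  [RAW R0: wait I2 write@8]
I5: IS=13 RO=14 EX=16 WR=17  [struct: ADD busy until I4 writes@12]
I6: IS=14 RO=18 EX=26 WR=27  [RAW R2: wait I5 write@17]

I5 = (13, 14, 16, 17)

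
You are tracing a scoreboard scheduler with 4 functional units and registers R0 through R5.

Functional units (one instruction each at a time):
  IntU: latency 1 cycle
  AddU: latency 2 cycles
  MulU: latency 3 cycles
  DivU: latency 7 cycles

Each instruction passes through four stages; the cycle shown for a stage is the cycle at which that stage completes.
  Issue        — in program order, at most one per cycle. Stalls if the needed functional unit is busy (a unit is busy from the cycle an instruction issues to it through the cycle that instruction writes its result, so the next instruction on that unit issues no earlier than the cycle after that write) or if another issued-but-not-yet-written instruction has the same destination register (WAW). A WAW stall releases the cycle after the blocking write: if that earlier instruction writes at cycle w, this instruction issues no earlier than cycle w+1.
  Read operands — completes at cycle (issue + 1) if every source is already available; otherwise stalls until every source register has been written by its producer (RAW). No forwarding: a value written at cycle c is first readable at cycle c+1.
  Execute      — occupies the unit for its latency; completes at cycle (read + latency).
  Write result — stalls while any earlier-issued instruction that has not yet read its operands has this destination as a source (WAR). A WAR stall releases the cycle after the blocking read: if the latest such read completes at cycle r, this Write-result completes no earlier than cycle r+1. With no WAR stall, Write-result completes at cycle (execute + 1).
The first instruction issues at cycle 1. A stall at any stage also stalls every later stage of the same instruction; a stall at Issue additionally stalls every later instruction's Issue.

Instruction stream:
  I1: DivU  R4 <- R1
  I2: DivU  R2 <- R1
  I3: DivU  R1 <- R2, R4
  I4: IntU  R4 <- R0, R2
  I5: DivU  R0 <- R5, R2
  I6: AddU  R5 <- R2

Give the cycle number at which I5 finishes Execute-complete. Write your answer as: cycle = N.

cycle = 39

cycle 1: issue I1 (DivU)
cycle 2: I1 read-ops
cycle 9: I1 finished on DivU
cycle 10: I1→R4
cycle 11: issue I2 (DivU)
cycle 12: I2 read-ops
cycle 19: I2 finished on DivU
cycle 20: I2→R2
cycle 21: issue I3 (DivU)
cycle 22: I3 read-ops | issue I4 (IntU)
cycle 23: I4 read-ops
cycle 24: I4 finished on IntU
cycle 25: I4→R4
cycle 29: I3 finished on DivU
cycle 30: I3→R1
cycle 31: issue I5 (DivU)
cycle 32: I5 read-ops | issue I6 (AddU)
cycle 33: I6 read-ops
cycle 35: I6 finished on AddU
cycle 36: I6→R5
cycle 39: I5 finished on DivU
cycle 40: I5→R0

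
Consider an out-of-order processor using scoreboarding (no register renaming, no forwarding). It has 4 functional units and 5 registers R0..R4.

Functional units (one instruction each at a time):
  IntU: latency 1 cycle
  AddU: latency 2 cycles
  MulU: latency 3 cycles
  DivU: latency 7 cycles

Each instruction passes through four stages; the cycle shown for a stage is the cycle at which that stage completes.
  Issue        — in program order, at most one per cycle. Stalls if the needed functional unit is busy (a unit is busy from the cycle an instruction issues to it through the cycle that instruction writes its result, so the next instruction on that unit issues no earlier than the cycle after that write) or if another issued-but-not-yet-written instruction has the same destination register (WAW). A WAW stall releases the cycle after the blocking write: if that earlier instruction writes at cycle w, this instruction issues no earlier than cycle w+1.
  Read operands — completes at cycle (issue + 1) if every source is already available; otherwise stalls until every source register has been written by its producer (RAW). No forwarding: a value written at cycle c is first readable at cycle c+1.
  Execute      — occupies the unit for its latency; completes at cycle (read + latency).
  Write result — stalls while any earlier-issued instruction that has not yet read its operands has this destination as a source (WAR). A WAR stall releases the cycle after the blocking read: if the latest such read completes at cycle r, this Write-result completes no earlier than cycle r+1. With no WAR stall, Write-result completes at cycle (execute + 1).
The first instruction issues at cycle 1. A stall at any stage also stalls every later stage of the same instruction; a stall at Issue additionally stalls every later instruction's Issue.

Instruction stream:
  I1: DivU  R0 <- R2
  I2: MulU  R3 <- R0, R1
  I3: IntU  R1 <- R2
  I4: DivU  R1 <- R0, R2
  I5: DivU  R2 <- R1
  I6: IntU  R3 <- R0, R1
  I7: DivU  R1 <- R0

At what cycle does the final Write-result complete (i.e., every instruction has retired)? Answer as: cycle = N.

1) issue 1, read 2, done 9, write 10
2) issue 2, read 11, done 14, write 15  <RAW R0: wait I1 write@10>
3) issue 3, read 4, done 5, write 12  <WAR R1: wait I2 read@11>
4) issue 13, read 14, done 21, write 22  <WAW R1: wait I3 write@12>
5) issue 23, read 24, done 31, write 32  <struct: DivU busy until I4 writes@22>
6) issue 24, read 25, done 26, write 27
7) issue 33, read 34, done 41, write 42  <struct: DivU busy until I5 writes@32>

cycle = 42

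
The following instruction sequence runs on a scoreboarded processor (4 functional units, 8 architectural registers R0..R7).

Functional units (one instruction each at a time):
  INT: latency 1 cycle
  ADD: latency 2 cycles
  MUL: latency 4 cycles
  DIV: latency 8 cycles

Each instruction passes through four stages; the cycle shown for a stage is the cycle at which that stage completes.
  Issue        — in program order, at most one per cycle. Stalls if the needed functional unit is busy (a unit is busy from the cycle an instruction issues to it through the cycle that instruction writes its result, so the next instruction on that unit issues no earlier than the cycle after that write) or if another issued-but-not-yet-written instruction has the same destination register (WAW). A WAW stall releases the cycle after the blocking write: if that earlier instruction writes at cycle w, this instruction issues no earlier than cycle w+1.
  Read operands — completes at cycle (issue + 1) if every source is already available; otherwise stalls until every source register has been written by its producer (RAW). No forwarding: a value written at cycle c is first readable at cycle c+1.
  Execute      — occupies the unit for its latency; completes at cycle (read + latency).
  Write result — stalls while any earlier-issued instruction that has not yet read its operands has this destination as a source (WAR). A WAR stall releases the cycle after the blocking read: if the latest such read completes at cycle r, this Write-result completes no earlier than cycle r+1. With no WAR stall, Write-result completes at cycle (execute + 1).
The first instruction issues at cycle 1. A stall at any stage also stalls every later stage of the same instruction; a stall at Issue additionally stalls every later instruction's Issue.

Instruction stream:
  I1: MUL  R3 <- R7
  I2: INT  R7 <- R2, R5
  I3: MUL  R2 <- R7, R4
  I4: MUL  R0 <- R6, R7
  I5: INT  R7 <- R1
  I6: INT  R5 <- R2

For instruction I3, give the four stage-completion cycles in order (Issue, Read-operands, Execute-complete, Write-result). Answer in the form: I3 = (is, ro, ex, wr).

I3 = (8, 9, 13, 14)

I1: IS=1 RO=2 EX=6 WR=7
I2: IS=2 RO=3 EX=4 WR=5
I3: IS=8 RO=9 EX=13 WR=14  [struct: MUL busy until I1 writes@7]
I4: IS=15 RO=16 EX=20 WR=21  [struct: MUL busy until I3 writes@14]
I5: IS=16 RO=17 EX=18 WR=19
I6: IS=20 RO=21 EX=22 WR=23  [struct: INT busy until I5 writes@19]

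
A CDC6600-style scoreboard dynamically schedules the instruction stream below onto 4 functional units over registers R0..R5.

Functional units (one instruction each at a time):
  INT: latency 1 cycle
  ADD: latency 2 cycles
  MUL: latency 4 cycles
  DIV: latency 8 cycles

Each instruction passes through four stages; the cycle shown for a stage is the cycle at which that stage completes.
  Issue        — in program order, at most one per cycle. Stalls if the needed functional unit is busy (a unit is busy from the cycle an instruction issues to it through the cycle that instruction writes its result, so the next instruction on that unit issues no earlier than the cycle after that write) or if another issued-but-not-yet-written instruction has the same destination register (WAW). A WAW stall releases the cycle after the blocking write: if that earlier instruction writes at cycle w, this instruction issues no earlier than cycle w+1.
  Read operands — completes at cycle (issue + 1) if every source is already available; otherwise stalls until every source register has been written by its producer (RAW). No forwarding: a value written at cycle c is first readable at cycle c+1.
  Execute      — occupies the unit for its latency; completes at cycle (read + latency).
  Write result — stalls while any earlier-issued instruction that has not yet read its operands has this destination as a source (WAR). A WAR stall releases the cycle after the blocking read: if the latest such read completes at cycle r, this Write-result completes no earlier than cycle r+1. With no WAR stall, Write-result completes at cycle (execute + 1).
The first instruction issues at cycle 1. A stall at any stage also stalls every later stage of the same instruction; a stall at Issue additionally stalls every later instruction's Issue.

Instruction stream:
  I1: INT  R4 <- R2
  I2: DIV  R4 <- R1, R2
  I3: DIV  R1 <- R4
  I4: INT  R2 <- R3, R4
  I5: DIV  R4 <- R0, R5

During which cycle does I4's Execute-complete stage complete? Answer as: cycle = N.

cycle = 19

c1: I1 dispatched to INT
c2: I1 operands ready
c3: I1 complete
c4: R4←I1
c5: I2 dispatched to DIV
c6: I2 operands ready
c14: I2 complete
c15: R4←I2
c16: I3 dispatched to DIV
c17: I3 operands ready; I4 dispatched to INT
c18: I4 operands ready
c19: I4 complete
c20: R2←I4
c25: I3 complete
c26: R1←I3
c27: I5 dispatched to DIV
c28: I5 operands ready
c36: I5 complete
c37: R4←I5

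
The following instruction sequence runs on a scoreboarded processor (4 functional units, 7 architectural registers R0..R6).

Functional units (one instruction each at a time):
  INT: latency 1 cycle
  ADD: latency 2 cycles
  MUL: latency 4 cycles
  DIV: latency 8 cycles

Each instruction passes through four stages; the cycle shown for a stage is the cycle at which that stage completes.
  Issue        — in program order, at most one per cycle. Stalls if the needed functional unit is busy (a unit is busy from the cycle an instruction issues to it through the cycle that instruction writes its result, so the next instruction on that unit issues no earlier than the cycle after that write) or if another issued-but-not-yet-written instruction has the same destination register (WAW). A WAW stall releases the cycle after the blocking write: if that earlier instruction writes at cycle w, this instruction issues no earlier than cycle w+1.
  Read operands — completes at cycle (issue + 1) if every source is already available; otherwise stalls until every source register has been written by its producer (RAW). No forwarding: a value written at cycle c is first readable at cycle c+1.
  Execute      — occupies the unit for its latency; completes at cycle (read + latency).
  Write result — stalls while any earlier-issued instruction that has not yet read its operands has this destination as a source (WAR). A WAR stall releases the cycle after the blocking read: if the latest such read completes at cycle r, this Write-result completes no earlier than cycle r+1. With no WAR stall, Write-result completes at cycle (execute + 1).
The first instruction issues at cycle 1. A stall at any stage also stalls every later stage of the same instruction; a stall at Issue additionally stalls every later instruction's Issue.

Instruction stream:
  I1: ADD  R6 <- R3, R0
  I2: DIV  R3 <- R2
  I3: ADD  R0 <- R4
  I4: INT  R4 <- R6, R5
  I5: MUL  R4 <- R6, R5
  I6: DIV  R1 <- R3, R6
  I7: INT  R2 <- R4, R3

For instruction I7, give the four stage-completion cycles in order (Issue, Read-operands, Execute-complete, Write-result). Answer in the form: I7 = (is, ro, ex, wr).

cycle 1: issue I1 (ADD)
cycle 2: I1 read-ops, issue I2 (DIV)
cycle 3: I2 read-ops
cycle 4: I1 finished on ADD
cycle 5: I1→R6
cycle 6: issue I3 (ADD)
cycle 7: I3 read-ops, issue I4 (INT)
cycle 8: I4 read-ops
cycle 9: I3 finished on ADD, I4 finished on INT
cycle 10: I3→R0, I4→R4
cycle 11: I2 finished on DIV, issue I5 (MUL)
cycle 12: I2→R3, I5 read-ops
cycle 13: issue I6 (DIV)
cycle 14: I6 read-ops, issue I7 (INT)
cycle 16: I5 finished on MUL
cycle 17: I5→R4
cycle 18: I7 read-ops
cycle 19: I7 finished on INT
cycle 20: I7→R2
cycle 22: I6 finished on DIV
cycle 23: I6→R1

I7 = (14, 18, 19, 20)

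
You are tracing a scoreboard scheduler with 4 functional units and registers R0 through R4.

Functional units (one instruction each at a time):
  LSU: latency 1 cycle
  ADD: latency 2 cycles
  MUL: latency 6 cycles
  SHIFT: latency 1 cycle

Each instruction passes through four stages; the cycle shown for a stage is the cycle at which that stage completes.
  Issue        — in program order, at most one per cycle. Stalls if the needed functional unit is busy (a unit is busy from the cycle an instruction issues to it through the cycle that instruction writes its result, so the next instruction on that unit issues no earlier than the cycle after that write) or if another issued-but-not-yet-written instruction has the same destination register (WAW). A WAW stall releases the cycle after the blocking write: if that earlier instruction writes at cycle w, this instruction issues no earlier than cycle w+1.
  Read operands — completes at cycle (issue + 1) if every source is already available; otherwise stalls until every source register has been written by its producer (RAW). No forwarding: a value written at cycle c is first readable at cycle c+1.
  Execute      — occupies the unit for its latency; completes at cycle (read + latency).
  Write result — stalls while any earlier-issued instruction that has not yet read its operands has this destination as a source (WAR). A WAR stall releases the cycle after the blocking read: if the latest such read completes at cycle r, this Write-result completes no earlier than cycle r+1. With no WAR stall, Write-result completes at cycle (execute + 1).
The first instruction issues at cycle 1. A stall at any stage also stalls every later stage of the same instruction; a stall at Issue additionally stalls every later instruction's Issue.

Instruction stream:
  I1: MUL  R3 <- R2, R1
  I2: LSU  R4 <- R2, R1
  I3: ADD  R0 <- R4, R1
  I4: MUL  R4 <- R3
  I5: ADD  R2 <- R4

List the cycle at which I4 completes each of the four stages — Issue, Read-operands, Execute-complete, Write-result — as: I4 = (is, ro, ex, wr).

t=1  I1 dispatched to MUL
t=2  I1 operands ready; I2 dispatched to LSU
t=3  I2 operands ready; I3 dispatched to ADD
t=4  I2 complete
t=5  R4←I2
t=6  I3 operands ready
t=8  I1 complete; I3 complete
t=9  R3←I1; R0←I3
t=10  I4 dispatched to MUL
t=11  I4 operands ready; I5 dispatched to ADD
t=17  I4 complete
t=18  R4←I4
t=19  I5 operands ready
t=21  I5 complete
t=22  R2←I5

I4 = (10, 11, 17, 18)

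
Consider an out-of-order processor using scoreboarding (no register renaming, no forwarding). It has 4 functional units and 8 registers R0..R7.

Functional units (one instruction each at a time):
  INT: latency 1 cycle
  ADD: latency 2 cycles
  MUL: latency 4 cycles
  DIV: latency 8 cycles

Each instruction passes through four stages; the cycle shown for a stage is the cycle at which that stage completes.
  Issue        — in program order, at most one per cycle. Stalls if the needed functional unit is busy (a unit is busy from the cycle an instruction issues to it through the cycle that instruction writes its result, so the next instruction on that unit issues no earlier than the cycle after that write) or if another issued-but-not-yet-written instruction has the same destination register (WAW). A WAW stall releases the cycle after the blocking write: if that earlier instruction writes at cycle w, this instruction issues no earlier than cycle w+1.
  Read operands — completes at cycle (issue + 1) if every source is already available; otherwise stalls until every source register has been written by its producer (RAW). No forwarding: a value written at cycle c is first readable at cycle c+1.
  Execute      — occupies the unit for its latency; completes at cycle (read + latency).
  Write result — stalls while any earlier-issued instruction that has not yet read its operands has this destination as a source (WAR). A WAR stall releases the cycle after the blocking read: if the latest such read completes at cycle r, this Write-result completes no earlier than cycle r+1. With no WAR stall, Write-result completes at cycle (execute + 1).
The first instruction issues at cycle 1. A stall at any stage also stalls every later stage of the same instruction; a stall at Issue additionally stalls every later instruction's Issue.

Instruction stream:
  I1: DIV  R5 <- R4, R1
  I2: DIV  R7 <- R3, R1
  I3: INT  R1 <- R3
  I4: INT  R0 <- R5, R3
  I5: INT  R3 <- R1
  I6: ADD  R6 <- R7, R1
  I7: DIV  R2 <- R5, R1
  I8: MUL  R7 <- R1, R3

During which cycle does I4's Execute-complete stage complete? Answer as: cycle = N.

[I1] 1/2/10/11
[I2] 12/13/21/22  (struct: DIV busy until I1 writes@11)
[I3] 13/14/15/16
[I4] 17/18/19/20  (struct: INT busy until I3 writes@16)
[I5] 21/22/23/24  (struct: INT busy until I4 writes@20)
[I6] 22/23/25/26
[I7] 23/24/32/33
[I8] 24/25/29/30

cycle = 19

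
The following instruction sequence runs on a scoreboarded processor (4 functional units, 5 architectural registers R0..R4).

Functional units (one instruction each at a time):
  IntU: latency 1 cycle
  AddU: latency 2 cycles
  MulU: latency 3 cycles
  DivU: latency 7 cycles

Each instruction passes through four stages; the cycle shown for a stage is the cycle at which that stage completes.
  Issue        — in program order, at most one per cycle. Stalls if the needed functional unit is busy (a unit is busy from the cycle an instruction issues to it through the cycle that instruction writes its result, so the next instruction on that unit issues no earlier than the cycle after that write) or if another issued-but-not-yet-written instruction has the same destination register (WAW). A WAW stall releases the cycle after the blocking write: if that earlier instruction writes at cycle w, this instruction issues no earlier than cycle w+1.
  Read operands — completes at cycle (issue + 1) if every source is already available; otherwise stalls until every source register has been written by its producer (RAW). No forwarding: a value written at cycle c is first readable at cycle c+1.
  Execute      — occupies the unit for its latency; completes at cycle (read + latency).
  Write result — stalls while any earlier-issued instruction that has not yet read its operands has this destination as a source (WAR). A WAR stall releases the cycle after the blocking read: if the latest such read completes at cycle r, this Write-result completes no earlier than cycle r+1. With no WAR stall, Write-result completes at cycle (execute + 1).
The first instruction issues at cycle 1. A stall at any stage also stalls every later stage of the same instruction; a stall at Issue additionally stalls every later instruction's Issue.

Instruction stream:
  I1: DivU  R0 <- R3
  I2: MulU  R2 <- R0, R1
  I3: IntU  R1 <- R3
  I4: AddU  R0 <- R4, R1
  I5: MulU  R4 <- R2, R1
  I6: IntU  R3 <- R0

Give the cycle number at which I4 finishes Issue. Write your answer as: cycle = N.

cycle = 11

t=1  I1→DivU
t=2  I1 RO · I2→MulU
t=3  I3→IntU
t=4  I3 RO
t=5  I3 EX
t=9  I1 EX
t=10  I1 WR R0
t=11  I2 RO · I4→AddU
t=12  I3 WR R1
t=13  I4 RO
t=14  I2 EX
t=15  I2 WR R2 · I4 EX
t=16  I4 WR R0 · I5→MulU
t=17  I5 RO · I6→IntU
t=18  I6 RO
t=19  I6 EX
t=20  I5 EX · I6 WR R3
t=21  I5 WR R4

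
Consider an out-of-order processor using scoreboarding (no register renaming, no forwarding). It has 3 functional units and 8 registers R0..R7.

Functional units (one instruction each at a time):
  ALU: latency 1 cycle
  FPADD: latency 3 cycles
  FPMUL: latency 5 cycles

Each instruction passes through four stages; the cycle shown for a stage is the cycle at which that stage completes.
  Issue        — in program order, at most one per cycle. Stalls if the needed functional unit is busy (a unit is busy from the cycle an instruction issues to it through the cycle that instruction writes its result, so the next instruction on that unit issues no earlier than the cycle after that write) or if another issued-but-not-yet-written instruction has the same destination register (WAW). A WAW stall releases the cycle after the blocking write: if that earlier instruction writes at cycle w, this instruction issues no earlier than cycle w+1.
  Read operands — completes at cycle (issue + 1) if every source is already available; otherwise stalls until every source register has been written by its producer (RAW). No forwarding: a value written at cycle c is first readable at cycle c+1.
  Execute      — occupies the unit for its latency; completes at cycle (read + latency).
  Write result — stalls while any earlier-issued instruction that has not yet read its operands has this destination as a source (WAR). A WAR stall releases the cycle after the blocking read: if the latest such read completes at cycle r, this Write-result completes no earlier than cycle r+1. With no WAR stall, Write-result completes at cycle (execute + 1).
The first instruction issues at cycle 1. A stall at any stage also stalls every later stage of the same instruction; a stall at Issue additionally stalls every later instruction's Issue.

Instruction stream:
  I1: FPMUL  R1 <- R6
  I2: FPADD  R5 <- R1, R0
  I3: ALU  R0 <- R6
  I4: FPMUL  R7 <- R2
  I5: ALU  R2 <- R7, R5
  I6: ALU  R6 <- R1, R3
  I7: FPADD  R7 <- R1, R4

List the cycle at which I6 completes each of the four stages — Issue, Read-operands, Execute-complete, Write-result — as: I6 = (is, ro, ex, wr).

I6 = (20, 21, 22, 23)

c1: I1 issues→FPMUL
c2: I1 reads, I2 issues→FPADD
c3: I3 issues→ALU
c4: I3 reads
c5: I3 exec-done
c7: I1 exec-done
c8: I1 writes R1
c9: I2 reads, I4 issues→FPMUL
c10: I3 writes R0, I4 reads
c11: I5 issues→ALU
c12: I2 exec-done
c13: I2 writes R5
c15: I4 exec-done
c16: I4 writes R7
c17: I5 reads
c18: I5 exec-done
c19: I5 writes R2
c20: I6 issues→ALU
c21: I6 reads, I7 issues→FPADD
c22: I6 exec-done, I7 reads
c23: I6 writes R6
c25: I7 exec-done
c26: I7 writes R7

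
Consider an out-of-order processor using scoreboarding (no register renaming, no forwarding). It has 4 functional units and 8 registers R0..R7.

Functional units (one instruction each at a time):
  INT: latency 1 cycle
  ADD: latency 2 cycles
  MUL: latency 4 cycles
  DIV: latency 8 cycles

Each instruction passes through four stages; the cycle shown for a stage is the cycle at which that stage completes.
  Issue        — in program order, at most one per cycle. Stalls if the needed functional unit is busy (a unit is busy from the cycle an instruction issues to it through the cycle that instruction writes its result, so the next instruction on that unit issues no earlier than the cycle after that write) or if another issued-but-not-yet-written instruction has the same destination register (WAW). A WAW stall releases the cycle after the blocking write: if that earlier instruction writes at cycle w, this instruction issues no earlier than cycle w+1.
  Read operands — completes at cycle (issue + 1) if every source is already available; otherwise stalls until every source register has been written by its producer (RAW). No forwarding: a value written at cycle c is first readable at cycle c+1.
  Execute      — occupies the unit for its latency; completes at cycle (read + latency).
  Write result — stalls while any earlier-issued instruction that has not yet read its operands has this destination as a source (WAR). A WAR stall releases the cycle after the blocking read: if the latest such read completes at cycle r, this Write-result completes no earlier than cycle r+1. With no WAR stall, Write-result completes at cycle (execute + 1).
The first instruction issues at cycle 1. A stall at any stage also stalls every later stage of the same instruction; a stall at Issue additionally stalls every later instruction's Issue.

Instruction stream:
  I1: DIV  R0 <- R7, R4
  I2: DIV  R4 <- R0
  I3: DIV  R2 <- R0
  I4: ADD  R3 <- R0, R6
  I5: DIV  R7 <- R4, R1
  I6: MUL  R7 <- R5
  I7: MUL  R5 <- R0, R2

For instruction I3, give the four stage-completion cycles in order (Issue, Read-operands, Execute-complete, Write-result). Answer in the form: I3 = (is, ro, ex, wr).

I3 = (23, 24, 32, 33)

cycle 1: I1 issues→DIV
cycle 2: I1 reads
cycle 10: I1 exec-done
cycle 11: I1 writes R0
cycle 12: I2 issues→DIV
cycle 13: I2 reads
cycle 21: I2 exec-done
cycle 22: I2 writes R4
cycle 23: I3 issues→DIV
cycle 24: I3 reads; I4 issues→ADD
cycle 25: I4 reads
cycle 27: I4 exec-done
cycle 28: I4 writes R3
cycle 32: I3 exec-done
cycle 33: I3 writes R2
cycle 34: I5 issues→DIV
cycle 35: I5 reads
cycle 43: I5 exec-done
cycle 44: I5 writes R7
cycle 45: I6 issues→MUL
cycle 46: I6 reads
cycle 50: I6 exec-done
cycle 51: I6 writes R7
cycle 52: I7 issues→MUL
cycle 53: I7 reads
cycle 57: I7 exec-done
cycle 58: I7 writes R5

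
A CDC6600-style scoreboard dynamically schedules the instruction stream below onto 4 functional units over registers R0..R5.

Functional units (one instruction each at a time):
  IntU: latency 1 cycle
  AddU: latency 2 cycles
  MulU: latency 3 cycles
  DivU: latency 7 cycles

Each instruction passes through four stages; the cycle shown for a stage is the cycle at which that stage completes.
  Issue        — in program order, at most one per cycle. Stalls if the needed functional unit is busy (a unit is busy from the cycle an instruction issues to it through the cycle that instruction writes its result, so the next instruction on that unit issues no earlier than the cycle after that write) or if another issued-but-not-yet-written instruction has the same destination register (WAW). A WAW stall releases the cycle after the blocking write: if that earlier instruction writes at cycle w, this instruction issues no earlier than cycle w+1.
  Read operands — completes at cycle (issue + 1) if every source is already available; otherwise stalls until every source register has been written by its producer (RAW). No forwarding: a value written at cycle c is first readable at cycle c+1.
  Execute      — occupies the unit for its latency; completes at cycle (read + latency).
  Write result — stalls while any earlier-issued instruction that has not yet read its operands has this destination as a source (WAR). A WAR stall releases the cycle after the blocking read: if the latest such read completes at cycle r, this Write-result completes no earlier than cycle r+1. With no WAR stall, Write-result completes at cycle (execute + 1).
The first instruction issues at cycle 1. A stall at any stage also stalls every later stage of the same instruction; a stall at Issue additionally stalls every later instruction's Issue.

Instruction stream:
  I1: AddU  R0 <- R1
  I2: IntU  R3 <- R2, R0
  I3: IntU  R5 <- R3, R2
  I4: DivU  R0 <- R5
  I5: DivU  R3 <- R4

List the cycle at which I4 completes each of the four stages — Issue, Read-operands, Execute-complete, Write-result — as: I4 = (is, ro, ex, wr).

1) issue 1, read 2, done 4, write 5
2) issue 2, read 6, done 7, write 8  <RAW R0: wait I1 write@5>
3) issue 9, read 10, done 11, write 12  <struct: IntU busy until I2 writes@8>
4) issue 10, read 13, done 20, write 21  <RAW R5: wait I3 write@12>
5) issue 22, read 23, done 30, write 31  <struct: DivU busy until I4 writes@21>

I4 = (10, 13, 20, 21)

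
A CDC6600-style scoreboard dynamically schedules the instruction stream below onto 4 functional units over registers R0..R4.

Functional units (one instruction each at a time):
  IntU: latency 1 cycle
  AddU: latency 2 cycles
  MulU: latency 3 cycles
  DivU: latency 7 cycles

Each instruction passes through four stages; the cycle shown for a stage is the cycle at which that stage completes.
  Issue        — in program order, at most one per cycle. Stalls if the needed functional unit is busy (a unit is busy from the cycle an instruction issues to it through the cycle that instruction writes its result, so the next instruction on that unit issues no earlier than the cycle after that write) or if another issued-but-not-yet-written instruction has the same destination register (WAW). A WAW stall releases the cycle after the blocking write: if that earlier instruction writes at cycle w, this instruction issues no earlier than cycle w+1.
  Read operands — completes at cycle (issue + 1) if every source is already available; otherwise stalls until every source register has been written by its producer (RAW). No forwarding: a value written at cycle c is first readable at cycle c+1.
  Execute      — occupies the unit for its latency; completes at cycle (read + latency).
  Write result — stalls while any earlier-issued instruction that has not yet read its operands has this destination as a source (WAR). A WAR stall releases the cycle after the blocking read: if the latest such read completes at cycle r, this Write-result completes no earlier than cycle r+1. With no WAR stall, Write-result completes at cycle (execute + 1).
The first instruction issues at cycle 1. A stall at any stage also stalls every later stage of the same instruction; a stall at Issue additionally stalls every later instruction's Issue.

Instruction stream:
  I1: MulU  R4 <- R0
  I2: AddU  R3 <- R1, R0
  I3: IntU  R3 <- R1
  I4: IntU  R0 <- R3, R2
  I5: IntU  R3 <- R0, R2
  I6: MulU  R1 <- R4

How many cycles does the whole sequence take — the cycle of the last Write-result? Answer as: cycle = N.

cycle = 21

[1] I1 issues→MulU
[2] I1 reads · I2 issues→AddU
[3] I2 reads
[5] I1 exec-done · I2 exec-done
[6] I1 writes R4 · I2 writes R3
[7] I3 issues→IntU
[8] I3 reads
[9] I3 exec-done
[10] I3 writes R3
[11] I4 issues→IntU
[12] I4 reads
[13] I4 exec-done
[14] I4 writes R0
[15] I5 issues→IntU
[16] I5 reads · I6 issues→MulU
[17] I5 exec-done · I6 reads
[18] I5 writes R3
[20] I6 exec-done
[21] I6 writes R1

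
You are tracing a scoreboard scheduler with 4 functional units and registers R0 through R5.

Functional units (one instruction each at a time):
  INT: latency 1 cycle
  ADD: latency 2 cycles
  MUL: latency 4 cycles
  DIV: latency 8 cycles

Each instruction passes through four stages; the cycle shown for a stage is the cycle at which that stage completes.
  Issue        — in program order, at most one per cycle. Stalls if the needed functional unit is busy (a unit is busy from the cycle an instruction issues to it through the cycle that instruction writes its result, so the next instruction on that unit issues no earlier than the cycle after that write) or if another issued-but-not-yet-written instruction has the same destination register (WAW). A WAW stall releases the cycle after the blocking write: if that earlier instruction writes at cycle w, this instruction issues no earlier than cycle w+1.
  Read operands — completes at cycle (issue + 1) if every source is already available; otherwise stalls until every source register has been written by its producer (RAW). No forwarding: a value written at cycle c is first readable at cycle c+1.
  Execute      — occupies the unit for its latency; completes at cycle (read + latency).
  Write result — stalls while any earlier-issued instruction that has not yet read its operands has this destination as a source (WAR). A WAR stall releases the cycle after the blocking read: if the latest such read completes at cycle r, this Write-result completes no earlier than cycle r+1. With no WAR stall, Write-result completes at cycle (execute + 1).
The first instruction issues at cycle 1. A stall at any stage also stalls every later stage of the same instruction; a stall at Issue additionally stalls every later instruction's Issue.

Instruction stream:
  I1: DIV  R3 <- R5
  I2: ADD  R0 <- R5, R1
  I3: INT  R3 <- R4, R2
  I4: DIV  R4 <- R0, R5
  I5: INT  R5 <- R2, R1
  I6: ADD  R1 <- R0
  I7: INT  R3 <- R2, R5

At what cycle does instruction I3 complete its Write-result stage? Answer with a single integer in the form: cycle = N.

cycle = 15

cycle 1: I1→DIV
cycle 2: I1 RO | I2→ADD
cycle 3: I2 RO
cycle 5: I2 EX
cycle 6: I2 WR R0
cycle 10: I1 EX
cycle 11: I1 WR R3
cycle 12: I3→INT
cycle 13: I3 RO | I4→DIV
cycle 14: I3 EX | I4 RO
cycle 15: I3 WR R3
cycle 16: I5→INT
cycle 17: I5 RO | I6→ADD
cycle 18: I5 EX | I6 RO
cycle 19: I5 WR R5
cycle 20: I6 EX | I7→INT
cycle 21: I6 WR R1 | I7 RO
cycle 22: I4 EX | I7 EX
cycle 23: I4 WR R4 | I7 WR R3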